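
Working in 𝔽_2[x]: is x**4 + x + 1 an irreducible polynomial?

Yes

Write f(x) = x**4 + x + 1.
Check for roots in 𝔽_2: f(0) = 1; f(1) = 1.
No roots, so no linear factors.
Monic irreducibles of degree 2 over GF(2): x**2 + x + 1.
None of them divide f (all give nonzero remainder).
No irreducible factor of degree ≤ 2 exists, so f is irreducible over GF(2).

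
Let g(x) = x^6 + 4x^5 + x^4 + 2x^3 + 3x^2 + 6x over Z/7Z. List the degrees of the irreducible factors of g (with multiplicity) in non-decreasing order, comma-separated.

1, 1, 2, 2

Linear factors from roots: (x), (x + 1).
Complete factorization: g(x) = (x)·(x + 1)·(x^2 + 4x + 5)·(x^2 + 6x + 4).
Factor degrees with multiplicity: 1 + 1 + 2 + 2 = 6.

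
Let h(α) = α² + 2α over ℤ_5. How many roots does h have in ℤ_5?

2

Evaluate at each of the 5 elements of ℤ_5:
h(0) = 0 → root; h(1) = 3; h(2) = 3; h(3) = 0 → root; h(4) = 4.
Roots: {0, 3}.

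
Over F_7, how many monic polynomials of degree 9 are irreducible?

Gauss's count: N_{7}(9) = (1/9) Σ_{d|9} μ(9/d)·7^d.
Divisors of 9: 1, 3, 9; μ(9/d) for each: 0, -1, 1.
Σ = − 7^3 + 7^9 = 40353264.
N = 40353264/9 = 4483696.

4483696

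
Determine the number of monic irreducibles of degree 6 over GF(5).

By the necklace-counting formula, N_5(6) = (1/6) Σ_{d|6} μ(6/d)·5^d.
Divisors of 6: 1, 2, 3, 6; μ(6/d) for each: 1, -1, -1, 1.
Σ = 5^1 − 5^2 − 5^3 + 5^6 = 15480.
N = 15480/6 = 2580.

2580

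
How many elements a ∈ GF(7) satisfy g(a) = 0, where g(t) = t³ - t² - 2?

Evaluate at each of the 7 elements of GF(7):
g(0) = 5; g(1) = 5; g(2) = 2; g(3) = 2; g(4) = 4; g(5) = 0 → root; g(6) = 3.
Roots: {5}.

1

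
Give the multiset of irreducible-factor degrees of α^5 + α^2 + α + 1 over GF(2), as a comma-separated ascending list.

1, 1, 3

Write f(α) = α^5 + α^2 + α + 1.
Roots in GF(2): f(0) = 1; f(1) = 0 → root.
Linear factors from roots: (α + 1).
Complete factorization: f(α) = (α + 1)^2·(α^3 + α + 1).
Factor degrees with multiplicity: 1 + 1 + 3 = 5.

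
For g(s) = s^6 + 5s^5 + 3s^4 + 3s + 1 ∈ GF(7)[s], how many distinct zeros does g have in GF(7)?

Evaluate at each of the 7 elements of GF(7):
g(0) = 1; g(1) = 6; g(2) = 6; g(3) = 6; g(4) = 1; g(5) = 3; g(6) = 4.
No element is a root.

0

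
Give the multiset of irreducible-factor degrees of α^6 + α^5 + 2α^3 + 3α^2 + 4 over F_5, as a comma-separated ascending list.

Write h(α) = α^6 + α^5 + 2α^3 + 3α^2 + 4.
Roots in F_5: h(0) = 4; h(1) = 1; h(2) = 3; h(3) = 2; h(4) = 0 → root.
Linear factors from roots: (α + 1).
Complete factorization: h(α) = (α + 1)·(α^2 + 2)·(α^3 + 3α + 2).
Factor degrees with multiplicity: 1 + 2 + 3 = 6.

1, 2, 3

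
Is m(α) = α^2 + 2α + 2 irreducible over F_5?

Check for roots in F_5: m(0) = 2; m(1) = 0 → root; m(2) = 0 → root; m(3) = 2; m(4) = 1.
m(1) = 0, so (α − 1) divides m(α); m is reducible.

No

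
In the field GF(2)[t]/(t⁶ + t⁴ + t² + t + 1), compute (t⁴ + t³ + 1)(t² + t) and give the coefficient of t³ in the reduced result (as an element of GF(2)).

0

Multiply in GF(2)[t]: (t⁴ + t³ + 1)·(t² + t) = t⁶ + t⁴ + t² + t.
Reduce using t⁶ ≡ t⁴ + t² + t + 1 (mod t⁶ + t⁴ + t² + t + 1).
Reduced: 1.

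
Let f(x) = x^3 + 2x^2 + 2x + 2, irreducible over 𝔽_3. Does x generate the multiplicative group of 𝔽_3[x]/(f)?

No

|GF(3^3)^×| = 3^3 − 1 = 26. Prime factorization: 26 = 2·13.
f is primitive ⇔ x has order 26 in GF(3)[x]/(f), i.e. x^(26/q) ≠ 1 for each prime q | 26.
x^(13) mod f = 1
x^(2) mod f = x^2.
Since x^(13) = 1, the order of x divides 13 < 26; not primitive.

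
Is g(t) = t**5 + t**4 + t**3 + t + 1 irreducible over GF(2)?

Yes

Check for roots in GF(2): g(0) = 1; g(1) = 1.
No roots, so no linear factors.
Monic irreducibles of degree 2 over GF(2): t**2 + t + 1.
None of them divide g (all give nonzero remainder).
No irreducible factor of degree ≤ 2 exists, so g is irreducible over GF(2).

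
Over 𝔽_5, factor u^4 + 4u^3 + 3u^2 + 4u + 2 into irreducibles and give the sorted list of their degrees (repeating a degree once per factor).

Write f(u) = u^4 + 4u^3 + 3u^2 + 4u + 2.
Roots in 𝔽_5: f(0) = 2; f(1) = 4; f(2) = 0 → root; f(3) = 0 → root; f(4) = 3.
Linear factors from roots: (u + 3), (u + 2).
Complete factorization: f(u) = (u + 2)·(u + 3)·(u^2 + 4u + 2).
Factor degrees with multiplicity: 1 + 1 + 2 = 4.

1, 1, 2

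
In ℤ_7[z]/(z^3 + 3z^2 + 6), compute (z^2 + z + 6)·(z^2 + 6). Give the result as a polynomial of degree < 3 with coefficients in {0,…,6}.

4z^2 + 6

Multiply in ℤ_7[z]: (z^2 + z + 6)·(z^2 + 6) = z^4 + z^3 + 5z^2 + 6z + 1.
Reduce using z^3 ≡ 4z^2 + 1 (mod z^3 + 3z^2 + 6).
Reduced: 4z^2 + 6.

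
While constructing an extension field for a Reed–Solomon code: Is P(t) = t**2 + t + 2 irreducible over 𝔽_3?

Check for roots in 𝔽_3: P(0) = 2; P(1) = 1; P(2) = 2.
No roots. A degree-2 polynomial over a field with no linear factor is irreducible.

Yes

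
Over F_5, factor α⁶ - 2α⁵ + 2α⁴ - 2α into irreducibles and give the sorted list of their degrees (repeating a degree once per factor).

Write f(α) = α⁶ - 2α⁵ + 2α⁴ - 2α.
Roots in F_5: f(0) = 0 → root; f(1) = 4; f(2) = 3; f(3) = 4; f(4) = 2.
Linear factors from roots: (α).
Complete factorization: f(α) = (α)·(α² + 2)·(α³ - 2α² - 1).
Factor degrees with multiplicity: 1 + 2 + 3 = 6.

1, 2, 3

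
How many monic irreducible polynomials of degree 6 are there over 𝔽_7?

x^(7^6) − x is the product of all monic irreducibles of degree dividing 6; Möbius inversion gives N = (1/6) Σ μ(6/d)·7^d.
Divisors of 6: 1, 2, 3, 6; μ(6/d) for each: 1, -1, -1, 1.
Σ = 7^1 − 7^2 − 7^3 + 7^6 = 117264.
N = 117264/6 = 19544.

19544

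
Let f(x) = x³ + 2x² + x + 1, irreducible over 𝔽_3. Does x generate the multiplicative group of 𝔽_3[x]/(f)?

Yes

|GF(3^3)^×| = 3^3 − 1 = 26. Prime factorization: 26 = 2·13.
f is primitive ⇔ x has order 26 in GF(3)[x]/(f), i.e. x^(26/q) ≠ 1 for each prime q | 26.
x^(13) mod f = 2.
x^(2) mod f = x².
None equal 1, so x has full order 26; f is primitive.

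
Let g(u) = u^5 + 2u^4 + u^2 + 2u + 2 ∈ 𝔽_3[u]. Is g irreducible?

No

Check for roots in 𝔽_3: g(0) = 2; g(1) = 2; g(2) = 2.
No roots, so no linear factors.
Monic irreducibles of degree 2 over GF(3): u^2 + 1, u^2 + u + 2, u^2 + 2u + 2.
u^2 + 1 divides g: g(u) = (u^2 + 1)·(u^3 + 2u^2 + 2u + 2).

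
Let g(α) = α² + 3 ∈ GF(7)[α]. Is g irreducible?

No

Check for roots in GF(7): g(0) = 3; g(1) = 4; g(2) = 0 → root; g(3) = 5; g(4) = 5; g(5) = 0 → root; g(6) = 4.
g(2) = 0, so (α − 2) divides g(α); g is reducible.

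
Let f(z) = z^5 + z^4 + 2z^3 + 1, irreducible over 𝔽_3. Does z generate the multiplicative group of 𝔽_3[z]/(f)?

Yes

|GF(3^5)^×| = 3^5 − 1 = 242. Prime factorization: 242 = 2·11^2.
f is primitive ⇔ z has order 242 in GF(3)[z]/(f), i.e. z^(242/q) ≠ 1 for each prime q | 242.
z^(121) mod f = 2.
z^(22) mod f = z^4 + z^2 + 2z + 2.
None equal 1, so z has full order 242; f is primitive.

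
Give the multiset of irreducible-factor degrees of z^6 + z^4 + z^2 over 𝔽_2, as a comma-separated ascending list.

Write f(z) = z^6 + z^4 + z^2.
Roots in 𝔽_2: f(0) = 0 → root; f(1) = 1.
Linear factors from roots: (z).
Complete factorization: f(z) = (z)^2·(z^2 + z + 1)^2.
Factor degrees with multiplicity: 1 + 1 + 2 + 2 = 6.

1, 1, 2, 2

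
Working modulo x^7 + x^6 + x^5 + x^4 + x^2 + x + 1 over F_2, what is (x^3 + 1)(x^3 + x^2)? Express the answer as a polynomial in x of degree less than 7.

Multiply in F_2[x]: (x^3 + 1)·(x^3 + x^2) = x^6 + x^5 + x^3 + x^2.
Reduced: x^6 + x^5 + x^3 + x^2.

x^6 + x^5 + x^3 + x^2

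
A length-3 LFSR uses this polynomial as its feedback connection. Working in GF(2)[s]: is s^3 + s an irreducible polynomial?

Write h(s) = s^3 + s.
Check for roots in GF(2): h(0) = 0 → root; h(1) = 0 → root.
h(0) = 0, so (s) divides h(s); h is reducible.

No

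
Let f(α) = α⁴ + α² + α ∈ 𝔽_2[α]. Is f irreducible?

Check for roots in 𝔽_2: f(0) = 0 → root; f(1) = 1.
f(0) = 0, so (α) divides f(α); f is reducible.

No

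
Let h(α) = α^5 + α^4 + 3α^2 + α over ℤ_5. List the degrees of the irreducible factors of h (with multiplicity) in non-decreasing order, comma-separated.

1, 2, 2

Roots in ℤ_5: h(0) = 0 → root; h(1) = 1; h(2) = 2; h(3) = 4; h(4) = 2.
Linear factors from roots: (α).
Complete factorization: h(α) = (α)·(α^2 + 3)·(α^2 + α + 2).
Factor degrees with multiplicity: 1 + 2 + 2 = 5.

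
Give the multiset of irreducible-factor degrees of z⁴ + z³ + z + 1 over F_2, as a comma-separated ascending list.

1, 1, 2

Write g(z) = z⁴ + z³ + z + 1.
Roots in F_2: g(0) = 1; g(1) = 0 → root.
Linear factors from roots: (z + 1).
Complete factorization: g(z) = (z + 1)^2·(z² + z + 1).
Factor degrees with multiplicity: 1 + 1 + 2 = 4.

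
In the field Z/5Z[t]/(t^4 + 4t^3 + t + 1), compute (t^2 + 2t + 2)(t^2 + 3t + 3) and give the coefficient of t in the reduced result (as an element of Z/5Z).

1

Multiply in Z/5Z[t]: (t^2 + 2t + 2)·(t^2 + 3t + 3) = t^4 + t^2 + 2t + 1.
Reduce using t^4 ≡ t^3 + 4t + 4 (mod t^4 + 4t^3 + t + 1).
Reduced: t^3 + t^2 + t.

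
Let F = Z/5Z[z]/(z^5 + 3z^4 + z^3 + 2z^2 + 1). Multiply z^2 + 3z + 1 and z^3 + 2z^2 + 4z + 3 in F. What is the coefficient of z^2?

0

Multiply in Z/5Z[z]: (z^2 + 3z + 1)·(z^3 + 2z^2 + 4z + 3) = z^5 + z^3 + 2z^2 + 3z + 3.
Reduce using z^5 ≡ 2z^4 + 4z^3 + 3z^2 + 4 (mod z^5 + 3z^4 + z^3 + 2z^2 + 1).
Reduced: 2z^4 + 3z + 2.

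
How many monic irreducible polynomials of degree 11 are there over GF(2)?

x^(2^11) − x is the product of all monic irreducibles of degree dividing 11; Möbius inversion gives N = (1/11) Σ μ(11/d)·2^d.
Divisors of 11: 1, 11; μ(11/d) for each: -1, 1.
Σ = − 2^1 + 2^11 = 2046.
N = 2046/11 = 186.

186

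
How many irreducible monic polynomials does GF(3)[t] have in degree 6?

By the necklace-counting formula, N_3(6) = (1/6) Σ_{d|6} μ(6/d)·3^d.
Divisors of 6: 1, 2, 3, 6; μ(6/d) for each: 1, -1, -1, 1.
Σ = 3^1 − 3^2 − 3^3 + 3^6 = 696.
N = 696/6 = 116.

116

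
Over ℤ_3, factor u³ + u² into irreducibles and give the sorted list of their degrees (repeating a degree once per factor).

Write f(u) = u³ + u².
Roots in ℤ_3: f(0) = 0 → root; f(1) = 2; f(2) = 0 → root.
Linear factors from roots: (u), (u + 1).
Complete factorization: f(u) = (u + 1)·(u)^2.
Factor degrees with multiplicity: 1 + 1 + 1 = 3.

1, 1, 1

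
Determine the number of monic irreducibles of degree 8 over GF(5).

The number of monic irreducibles of degree 8 over GF(5) is (1/8)·Σ_{d∣8} μ(8/d) 5^d.
Divisors of 8: 1, 2, 4, 8; μ(8/d) for each: 0, 0, -1, 1.
Σ = − 5^4 + 5^8 = 390000.
N = 390000/8 = 48750.

48750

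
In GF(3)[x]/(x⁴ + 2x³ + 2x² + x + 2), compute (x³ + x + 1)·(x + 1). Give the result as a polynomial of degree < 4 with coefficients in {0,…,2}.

2x^3 + 2x^2 + x + 2

Multiply in GF(3)[x]: (x³ + x + 1)·(x + 1) = x⁴ + x³ + x² + 2x + 1.
Reduce using x⁴ ≡ x³ + x² + 2x + 1 (mod x⁴ + 2x³ + 2x² + x + 2).
Reduced: 2x³ + 2x² + x + 2.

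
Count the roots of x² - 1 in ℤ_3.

2

Write f(x) = x² - 1.
Evaluate at each of the 3 elements of ℤ_3:
f(0) = 2; f(1) = 0 → root; f(2) = 0 → root.
Roots: {1, 2}.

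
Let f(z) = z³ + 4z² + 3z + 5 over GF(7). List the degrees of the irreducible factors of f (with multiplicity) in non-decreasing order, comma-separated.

1, 1, 1

Linear factors from roots: (z + 5), (z + 4), (z + 2).
Complete factorization: f(z) = (z + 2)·(z + 4)·(z + 5).
Factor degrees with multiplicity: 1 + 1 + 1 = 3.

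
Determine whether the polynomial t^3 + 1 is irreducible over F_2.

No

Write P(t) = t^3 + 1.
Check for roots in F_2: P(0) = 1; P(1) = 0 → root.
P(1) = 0, so (t − 1) divides P(t); P is reducible.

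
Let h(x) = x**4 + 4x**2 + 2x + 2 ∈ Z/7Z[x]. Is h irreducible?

Yes

Check for roots in Z/7Z: h(0) = 2; h(1) = 2; h(2) = 3; h(3) = 6; h(4) = 1; h(5) = 2; h(6) = 5.
No roots, so no linear factors.
Degree-2 irreducible divisors: test the 21 monic irreducibles of degree 2 over GF(7).
None of them divide h (all give nonzero remainder).
No irreducible factor of degree ≤ 2 exists, so h is irreducible over GF(7).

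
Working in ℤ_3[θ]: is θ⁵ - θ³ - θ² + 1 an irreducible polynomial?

Write m(θ) = θ⁵ - θ³ - θ² + 1.
Check for roots in ℤ_3: m(0) = 1; m(1) = 0 → root; m(2) = 0 → root.
m(1) = 0, so (θ − 1) divides m(θ); m is reducible.

No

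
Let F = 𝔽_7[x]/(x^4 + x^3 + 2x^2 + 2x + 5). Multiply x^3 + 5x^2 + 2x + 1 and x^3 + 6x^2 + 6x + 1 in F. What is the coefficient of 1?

4

Multiply in 𝔽_7[x]: (x^3 + 5x^2 + 2x + 1)·(x^3 + 6x^2 + 6x + 1) = x^6 + 4x^5 + 3x^4 + 2x^3 + 2x^2 + x + 1.
Reduce using x^4 ≡ 6x^3 + 5x^2 + 5x + 2 (mod x^4 + x^3 + 2x^2 + 2x + 5).
Reduced: 3x^3 + 2x^2 + 4x + 4.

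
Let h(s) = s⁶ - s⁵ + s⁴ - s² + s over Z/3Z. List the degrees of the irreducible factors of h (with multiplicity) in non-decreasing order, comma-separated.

Roots in Z/3Z: h(0) = 0 → root; h(1) = 1; h(2) = 1.
Linear factors from roots: (s).
Complete factorization: h(s) = (s)·(s² - s - 1)·(s³ - s - 1).
Factor degrees with multiplicity: 1 + 2 + 3 = 6.

1, 2, 3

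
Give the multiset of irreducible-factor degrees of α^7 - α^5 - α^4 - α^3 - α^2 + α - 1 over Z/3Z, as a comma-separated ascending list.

1, 1, 1, 1, 1, 2

Write g(α) = α^7 - α^5 - α^4 - α^3 - α^2 + α - 1.
Roots in Z/3Z: g(0) = 2; g(1) = 0 → root; g(2) = 0 → root.
Linear factors from roots: (α - 1), (α + 1).
Complete factorization: g(α) = (α - 1)^2·(α + 1)^3·(α^2 - α - 1).
Factor degrees with multiplicity: 1 + 1 + 1 + 1 + 1 + 2 = 7.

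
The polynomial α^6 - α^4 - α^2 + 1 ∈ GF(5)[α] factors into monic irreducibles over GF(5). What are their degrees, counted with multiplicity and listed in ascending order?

Write f(α) = α^6 - α^4 - α^2 + 1.
Roots in GF(5): f(0) = 1; f(1) = 0 → root; f(2) = 0 → root; f(3) = 0 → root; f(4) = 0 → root.
Linear factors from roots: (α - 1), (α - 2), (α + 2), (α + 1).
Complete factorization: f(α) = (α + 2)·(α - 2)·(α + 1)^2·(α - 1)^2.
Factor degrees with multiplicity: 1 + 1 + 1 + 1 + 1 + 1 = 6.

1, 1, 1, 1, 1, 1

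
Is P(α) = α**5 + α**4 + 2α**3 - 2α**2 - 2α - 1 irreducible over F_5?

Check for roots in F_5: P(0) = 4; P(1) = 4; P(2) = 1; P(3) = 3; P(4) = 2.
No roots, so no linear factors.
Degree-2 irreducible divisors: test the 10 monic irreducibles of degree 2 over GF(5).
None of them divide P (all give nonzero remainder).
No irreducible factor of degree ≤ 2 exists, so P is irreducible over GF(5).

Yes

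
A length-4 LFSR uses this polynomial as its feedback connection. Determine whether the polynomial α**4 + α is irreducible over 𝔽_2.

No

Write g(α) = α**4 + α.
Check for roots in 𝔽_2: g(0) = 0 → root; g(1) = 0 → root.
g(0) = 0, so (α) divides g(α); g is reducible.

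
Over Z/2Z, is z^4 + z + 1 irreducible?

Yes

Write P(z) = z^4 + z + 1.
Check for roots in Z/2Z: P(0) = 1; P(1) = 1.
No roots, so no linear factors.
Monic irreducibles of degree 2 over GF(2): z^2 + z + 1.
None of them divide P (all give nonzero remainder).
No irreducible factor of degree ≤ 2 exists, so P is irreducible over GF(2).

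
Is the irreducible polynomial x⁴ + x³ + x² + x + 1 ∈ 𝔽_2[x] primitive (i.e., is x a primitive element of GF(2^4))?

No

Write f(x) = x⁴ + x³ + x² + x + 1.
|GF(2^4)^×| = 2^4 − 1 = 15. Prime factorization: 15 = 3·5.
f is primitive ⇔ x has order 15 in GF(2)[x]/(f), i.e. x^(15/q) ≠ 1 for each prime q | 15.
x^(5) mod f = 1
x^(3) mod f = x³.
Since x^(5) = 1, the order of x divides 5 < 15; not primitive.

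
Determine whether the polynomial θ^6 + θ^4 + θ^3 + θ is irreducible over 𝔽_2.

No

Write m(θ) = θ^6 + θ^4 + θ^3 + θ.
Check for roots in 𝔽_2: m(0) = 0 → root; m(1) = 0 → root.
m(0) = 0, so (θ) divides m(θ); m is reducible.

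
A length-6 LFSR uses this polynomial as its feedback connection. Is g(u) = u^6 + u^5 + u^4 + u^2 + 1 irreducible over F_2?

Yes

Check for roots in F_2: g(0) = 1; g(1) = 1.
No roots, so no linear factors.
Monic irreducibles of degree 2 over GF(2): u^2 + u + 1.
None of them divide g (all give nonzero remainder).
Monic irreducibles of degree 3 over GF(2): u^3 + u + 1, u^3 + u^2 + 1.
None of them divide g (all give nonzero remainder).
No irreducible factor of degree ≤ 3 exists, so g is irreducible over GF(2).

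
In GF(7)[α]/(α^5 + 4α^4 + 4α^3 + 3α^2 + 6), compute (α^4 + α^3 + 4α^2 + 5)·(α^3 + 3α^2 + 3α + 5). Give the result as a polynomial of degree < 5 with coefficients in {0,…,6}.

Multiply in GF(7)[α]: (α^4 + α^3 + 4α^2 + 5)·(α^3 + 3α^2 + 3α + 5) = α^7 + 4α^6 + 3α^5 + 6α^4 + α^3 + α + 4.
Reduce using α^5 ≡ 3α^4 + 3α^3 + 4α^2 + 1 (mod α^5 + 4α^4 + 4α^3 + 3α^2 + 6).
Reduced: 5α^3 + 4α^2 + α + 3.

5α^3 + 4α^2 + α + 3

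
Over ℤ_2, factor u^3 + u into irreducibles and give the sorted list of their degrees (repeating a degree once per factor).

Write f(u) = u^3 + u.
Roots in ℤ_2: f(0) = 0 → root; f(1) = 0 → root.
Linear factors from roots: (u), (u + 1).
Complete factorization: f(u) = (u)·(u + 1)^2.
Factor degrees with multiplicity: 1 + 1 + 1 = 3.

1, 1, 1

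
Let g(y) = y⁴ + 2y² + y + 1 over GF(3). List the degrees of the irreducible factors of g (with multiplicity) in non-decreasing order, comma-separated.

1, 3

Roots in GF(3): g(0) = 1; g(1) = 2; g(2) = 0 → root.
Linear factors from roots: (y + 1).
Complete factorization: g(y) = (y + 1)·(y³ + 2y² + 1).
Factor degrees with multiplicity: 1 + 3 = 4.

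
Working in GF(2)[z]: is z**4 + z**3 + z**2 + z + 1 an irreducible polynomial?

Write P(z) = z**4 + z**3 + z**2 + z + 1.
Check for roots in GF(2): P(0) = 1; P(1) = 1.
No roots, so no linear factors.
Monic irreducibles of degree 2 over GF(2): z**2 + z + 1.
None of them divide P (all give nonzero remainder).
No irreducible factor of degree ≤ 2 exists, so P is irreducible over GF(2).

Yes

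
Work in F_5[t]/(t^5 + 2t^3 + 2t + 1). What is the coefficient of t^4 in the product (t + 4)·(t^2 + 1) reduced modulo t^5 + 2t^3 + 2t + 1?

0

Multiply in F_5[t]: (t + 4)·(t^2 + 1) = t^3 + 4t^2 + t + 4.
Reduced: t^3 + 4t^2 + t + 4.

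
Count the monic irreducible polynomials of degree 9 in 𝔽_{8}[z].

x^(8^9) − x is the product of all monic irreducibles of degree dividing 9; Möbius inversion gives N = (1/9) Σ μ(9/d)·8^d.
Divisors of 9: 1, 3, 9; μ(9/d) for each: 0, -1, 1.
Σ = − 8^3 + 8^9 = 134217216.
N = 134217216/9 = 14913024.

14913024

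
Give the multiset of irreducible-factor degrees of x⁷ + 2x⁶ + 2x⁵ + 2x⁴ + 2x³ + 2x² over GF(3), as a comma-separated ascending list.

1, 1, 2, 3

Write h(x) = x⁷ + 2x⁶ + 2x⁵ + 2x⁴ + 2x³ + 2x².
Roots in GF(3): h(0) = 0 → root; h(1) = 2; h(2) = 1.
Linear factors from roots: (x).
Complete factorization: h(x) = (x)^2·(x² + x + 2)·(x³ + x² + 2x + 1).
Factor degrees with multiplicity: 1 + 1 + 2 + 3 = 7.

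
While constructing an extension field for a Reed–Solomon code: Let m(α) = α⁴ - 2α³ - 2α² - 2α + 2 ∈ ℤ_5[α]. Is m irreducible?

No

Check for roots in ℤ_5: m(0) = 2; m(1) = 2; m(2) = 0 → root; m(3) = 0 → root; m(4) = 0 → root.
m(2) = 0, so (α − 2) divides m(α); m is reducible.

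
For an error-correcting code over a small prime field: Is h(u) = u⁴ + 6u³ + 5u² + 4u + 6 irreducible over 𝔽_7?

Check for roots in 𝔽_7: h(0) = 6; h(1) = 1; h(2) = 0 → root; h(3) = 5; h(4) = 0 → root; h(5) = 0 → root; h(6) = 2.
h(2) = 0, so (u − 2) divides h(u); h is reducible.

No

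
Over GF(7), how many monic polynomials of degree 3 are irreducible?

112

The number of monic irreducibles of degree 3 over GF(7) is (1/3)·Σ_{d∣3} μ(3/d) 7^d.
Divisors of 3: 1, 3; μ(3/d) for each: -1, 1.
Σ = − 7^1 + 7^3 = 336.
N = 336/3 = 112.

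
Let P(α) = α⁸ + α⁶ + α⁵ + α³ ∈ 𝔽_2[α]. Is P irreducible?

Check for roots in 𝔽_2: P(0) = 0 → root; P(1) = 0 → root.
P(0) = 0, so (α) divides P(α); P is reducible.

No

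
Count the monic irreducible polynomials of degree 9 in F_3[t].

2184

The number of monic irreducibles of degree 9 over GF(3) is (1/9)·Σ_{d∣9} μ(9/d) 3^d.
Divisors of 9: 1, 3, 9; μ(9/d) for each: 0, -1, 1.
Σ = − 3^3 + 3^9 = 19656.
N = 19656/9 = 2184.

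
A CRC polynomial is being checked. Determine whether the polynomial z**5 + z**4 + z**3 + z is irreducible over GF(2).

No

Write P(z) = z**5 + z**4 + z**3 + z.
Check for roots in GF(2): P(0) = 0 → root; P(1) = 0 → root.
P(0) = 0, so (z) divides P(z); P is reducible.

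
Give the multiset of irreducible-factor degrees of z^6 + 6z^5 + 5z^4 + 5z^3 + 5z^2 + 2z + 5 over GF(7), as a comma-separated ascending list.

Write g(z) = z^6 + 6z^5 + 5z^4 + 5z^3 + 5z^2 + 2z + 5.
Complete factorization: g(z) = (z^6 + 6z^5 + 5z^4 + 5z^3 + 5z^2 + 2z + 5).
Factor degrees with multiplicity: 6 = 6.

6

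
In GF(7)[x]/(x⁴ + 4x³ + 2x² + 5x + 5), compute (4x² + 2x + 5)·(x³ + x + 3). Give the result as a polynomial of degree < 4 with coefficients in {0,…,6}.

Multiply in GF(7)[x]: (4x² + 2x + 5)·(x³ + x + 3) = 4x⁵ + 2x⁴ + 2x³ + 4x + 1.
Reduce using x⁴ ≡ 3x³ + 5x² + 2x + 2 (mod x⁴ + 4x³ + 2x² + 5x + 5).
Reduced: x³ + x² + 5x + 1.

x^3 + x^2 + 5x + 1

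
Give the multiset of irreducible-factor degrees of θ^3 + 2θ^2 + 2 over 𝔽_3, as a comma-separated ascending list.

1, 2

Write h(θ) = θ^3 + 2θ^2 + 2.
Roots in 𝔽_3: h(0) = 2; h(1) = 2; h(2) = 0 → root.
Linear factors from roots: (θ + 1).
Complete factorization: h(θ) = (θ + 1)·(θ^2 + θ + 2).
Factor degrees with multiplicity: 1 + 2 = 3.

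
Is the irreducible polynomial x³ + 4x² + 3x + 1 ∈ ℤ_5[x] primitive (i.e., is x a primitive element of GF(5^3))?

Write f(x) = x³ + 4x² + 3x + 1.
|GF(5^3)^×| = 5^3 − 1 = 124. Prime factorization: 124 = 2^2·31.
f is primitive ⇔ x has order 124 in GF(5)[x]/(f), i.e. x^(124/q) ≠ 1 for each prime q | 124.
x^(62) mod f = 1
x^(4) mod f = 3x² + x + 4.
Since x^(62) = 1, the order of x divides 62 < 124; not primitive.

No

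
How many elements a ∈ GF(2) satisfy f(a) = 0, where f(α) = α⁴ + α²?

Evaluate at each of the 2 elements of GF(2):
f(0) = 0 → root; f(1) = 0 → root.
Roots: {0, 1}.

2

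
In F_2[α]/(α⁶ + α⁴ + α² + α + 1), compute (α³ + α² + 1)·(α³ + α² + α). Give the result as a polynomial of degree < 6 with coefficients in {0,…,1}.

Multiply in F_2[α]: (α³ + α² + 1)·(α³ + α² + α) = α⁶ + α² + α.
Reduce using α⁶ ≡ α⁴ + α² + α + 1 (mod α⁶ + α⁴ + α² + α + 1).
Reduced: α⁴ + 1.

α^4 + 1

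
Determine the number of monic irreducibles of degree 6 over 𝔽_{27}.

64566684

The number of monic irreducibles of degree 6 over GF(27) is (1/6)·Σ_{d∣6} μ(6/d) 27^d.
Divisors of 6: 1, 2, 3, 6; μ(6/d) for each: 1, -1, -1, 1.
Σ = 27^1 − 27^2 − 27^3 + 27^6 = 387400104.
N = 387400104/6 = 64566684.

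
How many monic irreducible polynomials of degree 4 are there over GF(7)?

588

x^(7^4) − x is the product of all monic irreducibles of degree dividing 4; Möbius inversion gives N = (1/4) Σ μ(4/d)·7^d.
Divisors of 4: 1, 2, 4; μ(4/d) for each: 0, -1, 1.
Σ = − 7^2 + 7^4 = 2352.
N = 2352/4 = 588.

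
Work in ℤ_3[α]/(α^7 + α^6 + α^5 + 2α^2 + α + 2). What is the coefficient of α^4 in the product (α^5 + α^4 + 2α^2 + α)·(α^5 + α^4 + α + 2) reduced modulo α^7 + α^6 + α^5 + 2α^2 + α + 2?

2

Multiply in ℤ_3[α]: (α^5 + α^4 + 2α^2 + α)·(α^5 + α^4 + α + 2) = α^10 + 2α^9 + α^8 + 2α^7 + α^6 + α^5 + 2α^4 + 2α^3 + 2α^2 + 2α.
Reduce using α^7 ≡ 2α^6 + 2α^5 + α^2 + 2α + 1 (mod α^7 + α^6 + α^5 + 2α^2 + α + 2).
Reduced: 2α^4 + α^3 + 2α + 2.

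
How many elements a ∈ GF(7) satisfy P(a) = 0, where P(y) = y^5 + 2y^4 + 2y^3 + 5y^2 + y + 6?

0

Evaluate at each of the 7 elements of GF(7):
P(0) = 6; P(1) = 3; P(2) = 3; P(3) = 2; P(4) = 4; P(5) = 1; P(6) = 2.
No element is a root.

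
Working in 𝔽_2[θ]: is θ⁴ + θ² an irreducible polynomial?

Write g(θ) = θ⁴ + θ².
Check for roots in 𝔽_2: g(0) = 0 → root; g(1) = 0 → root.
g(0) = 0, so (θ) divides g(θ); g is reducible.

No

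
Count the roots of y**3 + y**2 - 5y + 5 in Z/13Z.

3

Write h(y) = y**3 + y**2 - 5y + 5.
Evaluate at each of the 13 elements of Z/13Z:
h(0) = 5; h(1) = 2; h(2) = 7; h(3) = 0 → root; h(4) = 0 → root; h(5) = 0 → root; h(6) = 6; h(7) = 11; h(8) = 8; h(9) = 3; h(10) = 2; h(11) = 11; h(12) = 10.
Roots: {3, 4, 5}.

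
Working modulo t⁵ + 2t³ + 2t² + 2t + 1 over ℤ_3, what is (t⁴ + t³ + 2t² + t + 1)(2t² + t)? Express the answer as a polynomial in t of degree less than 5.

Multiply in ℤ_3[t]: (t⁴ + t³ + 2t² + t + 1)·(2t² + t) = 2t⁶ + 2t⁴ + t³ + t.
Reduce using t⁵ ≡ t³ + t² + t + 2 (mod t⁵ + 2t³ + 2t² + 2t + 1).
Reduced: t⁴ + 2t² + 2t.

t^4 + 2t^2 + 2t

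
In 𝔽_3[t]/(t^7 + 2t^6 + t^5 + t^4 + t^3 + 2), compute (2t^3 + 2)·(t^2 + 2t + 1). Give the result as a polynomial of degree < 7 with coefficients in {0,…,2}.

2t^5 + t^4 + 2t^3 + 2t^2 + t + 2

Multiply in 𝔽_3[t]: (2t^3 + 2)·(t^2 + 2t + 1) = 2t^5 + t^4 + 2t^3 + 2t^2 + t + 2.
Reduced: 2t^5 + t^4 + 2t^3 + 2t^2 + t + 2.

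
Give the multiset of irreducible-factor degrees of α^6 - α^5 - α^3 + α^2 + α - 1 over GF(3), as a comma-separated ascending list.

Write h(α) = α^6 - α^5 - α^3 + α^2 + α - 1.
Roots in GF(3): h(0) = 2; h(1) = 0 → root; h(2) = 2.
Linear factors from roots: (α - 1).
Complete factorization: h(α) = (α - 1)·(α^2 + α - 1)·(α^3 - α^2 - α - 1).
Factor degrees with multiplicity: 1 + 2 + 3 = 6.

1, 2, 3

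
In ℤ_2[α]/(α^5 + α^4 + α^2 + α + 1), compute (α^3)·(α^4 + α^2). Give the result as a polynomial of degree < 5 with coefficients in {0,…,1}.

Multiply in ℤ_2[α]: (α^3)·(α^4 + α^2) = α^7 + α^5.
Reduce using α^5 ≡ α^4 + α^2 + α + 1 (mod α^5 + α^4 + α^2 + α + 1).
Reduced: α^4 + α.

α^4 + α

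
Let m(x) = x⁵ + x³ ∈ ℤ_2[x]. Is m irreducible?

No

Check for roots in ℤ_2: m(0) = 0 → root; m(1) = 0 → root.
m(0) = 0, so (x) divides m(x); m is reducible.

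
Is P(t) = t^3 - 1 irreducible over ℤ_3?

Check for roots in ℤ_3: P(0) = 2; P(1) = 0 → root; P(2) = 1.
P(1) = 0, so (t − 1) divides P(t); P is reducible.

No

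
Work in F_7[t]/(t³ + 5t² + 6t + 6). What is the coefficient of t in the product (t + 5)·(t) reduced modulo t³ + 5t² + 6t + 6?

Multiply in F_7[t]: (t + 5)·(t) = t² + 5t.
Reduced: t² + 5t.

5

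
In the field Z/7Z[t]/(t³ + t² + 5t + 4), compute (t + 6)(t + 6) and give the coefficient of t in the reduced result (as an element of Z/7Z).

5

Multiply in Z/7Z[t]: (t + 6)·(t + 6) = t² + 5t + 1.
Reduced: t² + 5t + 1.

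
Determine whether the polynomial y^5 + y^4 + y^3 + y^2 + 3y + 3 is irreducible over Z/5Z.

No

Write P(y) = y^5 + y^4 + y^3 + y^2 + 3y + 3.
Check for roots in Z/5Z: P(0) = 3; P(1) = 0 → root; P(2) = 4; P(3) = 2; P(4) = 0 → root.
P(1) = 0, so (y − 1) divides P(y); P is reducible.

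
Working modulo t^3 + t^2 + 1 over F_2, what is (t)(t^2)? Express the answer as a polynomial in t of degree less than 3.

Multiply in F_2[t]: (t)·(t^2) = t^3.
Reduce using t^3 ≡ t^2 + 1 (mod t^3 + t^2 + 1).
Reduced: t^2 + 1.

t^2 + 1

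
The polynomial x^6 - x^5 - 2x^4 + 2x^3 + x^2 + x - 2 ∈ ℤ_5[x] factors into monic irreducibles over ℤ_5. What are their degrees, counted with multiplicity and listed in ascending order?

Write g(x) = x^6 - x^5 - 2x^4 + 2x^3 + x^2 + x - 2.
Roots in ℤ_5: g(0) = 3; g(1) = 0 → root; g(2) = 0 → root; g(3) = 3; g(4) = 1.
Linear factors from roots: (x - 1), (x - 2).
Complete factorization: g(x) = (x - 2)·(x - 1)·(x^2 - 2x - 1)·(x^2 - x + 1).
Factor degrees with multiplicity: 1 + 1 + 2 + 2 = 6.

1, 1, 2, 2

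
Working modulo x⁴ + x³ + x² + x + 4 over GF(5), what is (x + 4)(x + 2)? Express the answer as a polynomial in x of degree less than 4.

x^2 + x + 3

Multiply in GF(5)[x]: (x + 4)·(x + 2) = x² + x + 3.
Reduced: x² + x + 3.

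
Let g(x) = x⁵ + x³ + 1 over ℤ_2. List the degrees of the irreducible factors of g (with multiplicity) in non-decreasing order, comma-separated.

5

Roots in ℤ_2: g(0) = 1; g(1) = 1.
Complete factorization: g(x) = (x⁵ + x³ + 1).
Factor degrees with multiplicity: 5 = 5.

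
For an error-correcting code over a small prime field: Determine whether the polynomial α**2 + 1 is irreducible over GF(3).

Write h(α) = α**2 + 1.
Check for roots in GF(3): h(0) = 1; h(1) = 2; h(2) = 2.
No roots. A degree-2 polynomial over a field with no linear factor is irreducible.

Yes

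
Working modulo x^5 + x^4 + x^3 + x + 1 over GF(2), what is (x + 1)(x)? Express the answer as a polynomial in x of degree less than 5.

Multiply in GF(2)[x]: (x + 1)·(x) = x^2 + x.
Reduced: x^2 + x.

x^2 + x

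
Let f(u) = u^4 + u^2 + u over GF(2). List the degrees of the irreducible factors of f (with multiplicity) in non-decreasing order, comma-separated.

Roots in GF(2): f(0) = 0 → root; f(1) = 1.
Linear factors from roots: (u).
Complete factorization: f(u) = (u)·(u^3 + u + 1).
Factor degrees with multiplicity: 1 + 3 = 4.

1, 3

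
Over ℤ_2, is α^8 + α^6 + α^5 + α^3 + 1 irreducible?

Yes

Write f(α) = α^8 + α^6 + α^5 + α^3 + 1.
Check for roots in ℤ_2: f(0) = 1; f(1) = 1.
No roots, so no linear factors.
Monic irreducibles of degree 2 over GF(2): α^2 + α + 1.
None of them divide f (all give nonzero remainder).
Monic irreducibles of degree 3 over GF(2): α^3 + α + 1, α^3 + α^2 + 1.
None of them divide f (all give nonzero remainder).
Monic irreducibles of degree 4 over GF(2): α^4 + α + 1, α^4 + α^3 + 1, α^4 + α^3 + α^2 + α + 1.
None of them divide f (all give nonzero remainder).
No irreducible factor of degree ≤ 4 exists, so f is irreducible over GF(2).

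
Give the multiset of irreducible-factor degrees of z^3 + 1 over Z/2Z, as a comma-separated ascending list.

1, 2

Write f(z) = z^3 + 1.
Roots in Z/2Z: f(0) = 1; f(1) = 0 → root.
Linear factors from roots: (z + 1).
Complete factorization: f(z) = (z + 1)·(z^2 + z + 1).
Factor degrees with multiplicity: 1 + 2 = 3.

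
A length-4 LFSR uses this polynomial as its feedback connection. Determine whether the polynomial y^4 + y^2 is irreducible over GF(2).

Write g(y) = y^4 + y^2.
Check for roots in GF(2): g(0) = 0 → root; g(1) = 0 → root.
g(0) = 0, so (y) divides g(y); g is reducible.

No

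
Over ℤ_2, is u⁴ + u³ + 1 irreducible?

Write h(u) = u⁴ + u³ + 1.
Check for roots in ℤ_2: h(0) = 1; h(1) = 1.
No roots, so no linear factors.
Monic irreducibles of degree 2 over GF(2): u² + u + 1.
None of them divide h (all give nonzero remainder).
No irreducible factor of degree ≤ 2 exists, so h is irreducible over GF(2).

Yes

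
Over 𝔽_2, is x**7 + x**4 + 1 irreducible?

Yes

Write h(x) = x**7 + x**4 + 1.
Check for roots in 𝔽_2: h(0) = 1; h(1) = 1.
No roots, so no linear factors.
Monic irreducibles of degree 2 over GF(2): x**2 + x + 1.
None of them divide h (all give nonzero remainder).
Monic irreducibles of degree 3 over GF(2): x**3 + x + 1, x**3 + x**2 + 1.
None of them divide h (all give nonzero remainder).
No irreducible factor of degree ≤ 3 exists, so h is irreducible over GF(2).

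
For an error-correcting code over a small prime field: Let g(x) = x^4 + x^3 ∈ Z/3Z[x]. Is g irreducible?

Check for roots in Z/3Z: g(0) = 0 → root; g(1) = 2; g(2) = 0 → root.
g(0) = 0, so (x) divides g(x); g is reducible.

No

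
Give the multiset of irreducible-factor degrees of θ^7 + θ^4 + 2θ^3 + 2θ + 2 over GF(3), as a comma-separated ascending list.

Write h(θ) = θ^7 + θ^4 + 2θ^3 + 2θ + 2.
Roots in GF(3): h(0) = 2; h(1) = 2; h(2) = 1.
Complete factorization: h(θ) = (θ^7 + θ^4 + 2θ^3 + 2θ + 2).
Factor degrees with multiplicity: 7 = 7.

7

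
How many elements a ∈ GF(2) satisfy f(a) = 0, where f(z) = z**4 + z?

Evaluate at each of the 2 elements of GF(2):
f(0) = 0 → root; f(1) = 0 → root.
Roots: {0, 1}.

2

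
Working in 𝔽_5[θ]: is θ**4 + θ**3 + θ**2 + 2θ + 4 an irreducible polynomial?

Yes

Write f(θ) = θ**4 + θ**3 + θ**2 + 2θ + 4.
Check for roots in 𝔽_5: f(0) = 4; f(1) = 4; f(2) = 1; f(3) = 2; f(4) = 3.
No roots, so no linear factors.
Degree-2 irreducible divisors: test the 10 monic irreducibles of degree 2 over GF(5).
None of them divide f (all give nonzero remainder).
No irreducible factor of degree ≤ 2 exists, so f is irreducible over GF(5).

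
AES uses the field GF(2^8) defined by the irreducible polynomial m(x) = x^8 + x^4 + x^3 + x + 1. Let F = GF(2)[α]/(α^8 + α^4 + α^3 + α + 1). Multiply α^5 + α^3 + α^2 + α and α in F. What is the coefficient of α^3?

Multiply in GF(2)[α]: (α^5 + α^3 + α^2 + α)·(α) = α^6 + α^4 + α^3 + α^2.
Reduced: α^6 + α^4 + α^3 + α^2.

1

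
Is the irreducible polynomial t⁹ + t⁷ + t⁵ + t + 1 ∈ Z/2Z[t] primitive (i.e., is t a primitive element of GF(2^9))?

Yes

Write f(t) = t⁹ + t⁷ + t⁵ + t + 1.
|GF(2^9)^×| = 2^9 − 1 = 511. Prime factorization: 511 = 7·73.
f is primitive ⇔ t has order 511 in GF(2)[t]/(f), i.e. t^(511/q) ≠ 1 for each prime q | 511.
t^(73) mod f = t³ + t.
t^(7) mod f = t⁷.
None equal 1, so t has full order 511; f is primitive.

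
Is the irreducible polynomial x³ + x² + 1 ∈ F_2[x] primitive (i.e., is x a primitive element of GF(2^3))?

Write f(x) = x³ + x² + 1.
|GF(2^3)^×| = 2^3 − 1 = 7. Prime factorization: 7 = 7.
f is primitive ⇔ x has order 7 in GF(2)[x]/(f), i.e. x^(7/q) ≠ 1 for each prime q | 7.
x^(1) mod f = x.
None equal 1, so x has full order 7; f is primitive.

Yes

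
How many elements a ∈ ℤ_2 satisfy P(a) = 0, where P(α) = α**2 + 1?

Evaluate at each of the 2 elements of ℤ_2:
P(0) = 1; P(1) = 0 → root.
Roots: {1}.

1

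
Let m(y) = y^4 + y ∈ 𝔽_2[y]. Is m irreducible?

Check for roots in 𝔽_2: m(0) = 0 → root; m(1) = 0 → root.
m(0) = 0, so (y) divides m(y); m is reducible.

No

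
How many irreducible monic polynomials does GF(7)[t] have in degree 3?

112

By the necklace-counting formula, N_7(3) = (1/3) Σ_{d|3} μ(3/d)·7^d.
Divisors of 3: 1, 3; μ(3/d) for each: -1, 1.
Σ = − 7^1 + 7^3 = 336.
N = 336/3 = 112.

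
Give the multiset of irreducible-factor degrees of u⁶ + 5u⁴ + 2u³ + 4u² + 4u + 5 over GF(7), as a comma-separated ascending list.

1, 1, 2, 2

Write f(u) = u⁶ + 5u⁴ + 2u³ + 4u² + 4u + 5.
Linear factors from roots: (u + 6), (u + 5).
Complete factorization: f(u) = (u + 5)·(u + 6)·(u² + 4u + 5)·(u² + 6u + 4).
Factor degrees with multiplicity: 1 + 1 + 2 + 2 = 6.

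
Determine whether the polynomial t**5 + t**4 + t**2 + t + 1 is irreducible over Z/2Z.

Yes

Write P(t) = t**5 + t**4 + t**2 + t + 1.
Check for roots in Z/2Z: P(0) = 1; P(1) = 1.
No roots, so no linear factors.
Monic irreducibles of degree 2 over GF(2): t**2 + t + 1.
None of them divide P (all give nonzero remainder).
No irreducible factor of degree ≤ 2 exists, so P is irreducible over GF(2).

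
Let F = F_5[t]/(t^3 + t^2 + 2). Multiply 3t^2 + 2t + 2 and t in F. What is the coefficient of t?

Multiply in F_5[t]: (3t^2 + 2t + 2)·(t) = 3t^3 + 2t^2 + 2t.
Reduce using t^3 ≡ 4t^2 + 3 (mod t^3 + t^2 + 2).
Reduced: 4t^2 + 2t + 4.

2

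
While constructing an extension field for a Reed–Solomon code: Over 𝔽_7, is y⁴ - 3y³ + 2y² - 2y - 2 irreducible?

Write h(y) = y⁴ - 3y³ + 2y² - 2y - 2.
Check for roots in 𝔽_7: h(0) = 5; h(1) = 3; h(2) = 1; h(3) = 3; h(4) = 2; h(5) = 1; h(6) = 6.
No roots, so no linear factors.
Degree-2 irreducible divisors: test the 21 monic irreducibles of degree 2 over GF(7).
None of them divide h (all give nonzero remainder).
No irreducible factor of degree ≤ 2 exists, so h is irreducible over GF(7).

Yes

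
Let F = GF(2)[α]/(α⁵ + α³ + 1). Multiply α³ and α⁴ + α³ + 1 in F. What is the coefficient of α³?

0

Multiply in GF(2)[α]: (α³)·(α⁴ + α³ + 1) = α⁷ + α⁶ + α³.
Reduce using α⁵ ≡ α³ + 1 (mod α⁵ + α³ + 1).
Reduced: α⁴ + α² + α + 1.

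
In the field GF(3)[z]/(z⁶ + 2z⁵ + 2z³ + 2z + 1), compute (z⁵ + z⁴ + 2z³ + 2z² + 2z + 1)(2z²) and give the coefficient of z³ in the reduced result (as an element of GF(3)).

Multiply in GF(3)[z]: (z⁵ + z⁴ + 2z³ + 2z² + 2z + 1)·(2z²) = 2z⁷ + 2z⁶ + z⁵ + z⁴ + z³ + 2z².
Reduce using z⁶ ≡ z⁵ + z³ + z + 2 (mod z⁶ + 2z⁵ + 2z³ + 2z + 1).
Reduced: 2z⁵ + 2z³ + z² + 2z + 2.

2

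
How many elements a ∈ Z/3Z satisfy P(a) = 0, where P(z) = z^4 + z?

2

Evaluate at each of the 3 elements of Z/3Z:
P(0) = 0 → root; P(1) = 2; P(2) = 0 → root.
Roots: {0, 2}.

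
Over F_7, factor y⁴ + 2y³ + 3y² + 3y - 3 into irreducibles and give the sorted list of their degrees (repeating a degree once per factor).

Write f(y) = y⁴ + 2y³ + 3y² + 3y - 3.
Linear factors from roots: (y - 3), (y + 3).
Complete factorization: f(y) = (y + 3)·(y - 3)·(y² + 2y - 2).
Factor degrees with multiplicity: 1 + 1 + 2 = 4.

1, 1, 2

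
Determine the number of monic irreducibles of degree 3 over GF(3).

8

By the necklace-counting formula, N_3(3) = (1/3) Σ_{d|3} μ(3/d)·3^d.
Divisors of 3: 1, 3; μ(3/d) for each: -1, 1.
Σ = − 3^1 + 3^3 = 24.
N = 24/3 = 8.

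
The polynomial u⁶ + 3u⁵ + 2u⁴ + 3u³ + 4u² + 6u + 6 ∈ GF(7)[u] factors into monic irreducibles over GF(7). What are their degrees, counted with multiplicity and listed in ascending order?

Write g(u) = u⁶ + 3u⁵ + 2u⁴ + 3u³ + 4u² + 6u + 6.
Linear factors from roots: (u + 3), (u + 2).
Complete factorization: g(u) = (u + 2)·(u + 3)·(u² + 4)·(u² + 5u + 2).
Factor degrees with multiplicity: 1 + 1 + 2 + 2 = 6.

1, 1, 2, 2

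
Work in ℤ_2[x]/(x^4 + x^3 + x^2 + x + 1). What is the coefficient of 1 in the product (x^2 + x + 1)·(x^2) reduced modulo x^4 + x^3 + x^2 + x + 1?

Multiply in ℤ_2[x]: (x^2 + x + 1)·(x^2) = x^4 + x^3 + x^2.
Reduce using x^4 ≡ x^3 + x^2 + x + 1 (mod x^4 + x^3 + x^2 + x + 1).
Reduced: x + 1.

1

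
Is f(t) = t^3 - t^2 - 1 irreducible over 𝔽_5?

Check for roots in 𝔽_5: f(0) = 4; f(1) = 4; f(2) = 3; f(3) = 2; f(4) = 2.
No roots. A degree-3 polynomial over a field with no linear factor is irreducible.

Yes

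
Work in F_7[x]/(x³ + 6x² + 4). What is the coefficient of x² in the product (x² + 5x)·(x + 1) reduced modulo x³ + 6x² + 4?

0

Multiply in F_7[x]: (x² + 5x)·(x + 1) = x³ + 6x² + 5x.
Reduce using x³ ≡ x² + 3 (mod x³ + 6x² + 4).
Reduced: 5x + 3.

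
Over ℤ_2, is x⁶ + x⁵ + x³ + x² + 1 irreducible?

Yes

Write h(x) = x⁶ + x⁵ + x³ + x² + 1.
Check for roots in ℤ_2: h(0) = 1; h(1) = 1.
No roots, so no linear factors.
Monic irreducibles of degree 2 over GF(2): x² + x + 1.
None of them divide h (all give nonzero remainder).
Monic irreducibles of degree 3 over GF(2): x³ + x + 1, x³ + x² + 1.
None of them divide h (all give nonzero remainder).
No irreducible factor of degree ≤ 3 exists, so h is irreducible over GF(2).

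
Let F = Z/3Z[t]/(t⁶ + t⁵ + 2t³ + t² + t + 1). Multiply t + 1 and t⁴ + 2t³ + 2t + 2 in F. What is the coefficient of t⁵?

1

Multiply in Z/3Z[t]: (t + 1)·(t⁴ + 2t³ + 2t + 2) = t⁵ + 2t³ + 2t² + t + 2.
Reduced: t⁵ + 2t³ + 2t² + t + 2.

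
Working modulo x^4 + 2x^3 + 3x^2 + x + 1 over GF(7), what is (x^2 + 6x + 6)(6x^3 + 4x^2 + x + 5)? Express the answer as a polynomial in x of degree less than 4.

Multiply in GF(7)[x]: (x^2 + 6x + 6)·(6x^3 + 4x^2 + x + 5) = 6x^5 + 5x^4 + 5x^3 + x + 2.
Reduce using x^4 ≡ 5x^3 + 4x^2 + 6x + 6 (mod x^4 + 2x^3 + 3x^2 + x + 1).
Reduced: x^3 + x^2 + 2x + 2.

x^3 + x^2 + 2x + 2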